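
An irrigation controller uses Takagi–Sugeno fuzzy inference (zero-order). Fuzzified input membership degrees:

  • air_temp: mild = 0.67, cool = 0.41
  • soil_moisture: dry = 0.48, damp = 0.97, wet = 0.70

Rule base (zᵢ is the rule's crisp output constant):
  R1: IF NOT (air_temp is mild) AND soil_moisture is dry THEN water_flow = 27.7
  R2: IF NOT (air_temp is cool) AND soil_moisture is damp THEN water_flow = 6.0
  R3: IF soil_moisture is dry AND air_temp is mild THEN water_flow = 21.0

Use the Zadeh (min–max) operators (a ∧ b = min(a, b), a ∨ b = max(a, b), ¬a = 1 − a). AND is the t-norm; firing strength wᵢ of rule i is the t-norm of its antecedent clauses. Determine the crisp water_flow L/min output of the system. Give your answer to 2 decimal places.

R1 (z=27.7): ¬mild=1−0.67=0.33, dry=0.48; AND[min(a, b)] → w = 0.33
R2 (z=6.0): ¬cool=1−0.41=0.59, damp=0.97; AND[min(a, b)] → w = 0.59
R3 (z=21.0): dry=0.48, mild=0.67; AND[min(a, b)] → w = 0.48
Weighted average = (0.33·27.7 + 0.59·6.0 + 0.48·21.0) / (0.33 + 0.59 + 0.48)
  = 22.7610 / 1.4000 = 16.26

16.26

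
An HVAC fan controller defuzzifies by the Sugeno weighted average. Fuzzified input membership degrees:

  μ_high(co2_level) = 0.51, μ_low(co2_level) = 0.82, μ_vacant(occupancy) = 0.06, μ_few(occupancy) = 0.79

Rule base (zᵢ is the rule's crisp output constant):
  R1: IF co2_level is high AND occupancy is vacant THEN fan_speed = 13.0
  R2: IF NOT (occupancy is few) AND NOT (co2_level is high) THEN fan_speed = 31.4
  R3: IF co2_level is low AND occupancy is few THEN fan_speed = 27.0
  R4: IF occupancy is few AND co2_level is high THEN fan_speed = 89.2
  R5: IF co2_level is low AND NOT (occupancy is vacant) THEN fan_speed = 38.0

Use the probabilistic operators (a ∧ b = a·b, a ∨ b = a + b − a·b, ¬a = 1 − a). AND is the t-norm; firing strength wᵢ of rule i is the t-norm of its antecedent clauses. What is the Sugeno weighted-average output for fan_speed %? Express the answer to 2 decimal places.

44.17

R1 (z=13.0): high=0.51, vacant=0.06; AND[a·b] → w = 0.0306
R2 (z=31.4): ¬few=1−0.79=0.21, ¬high=1−0.51=0.49; AND[a·b] → w = 0.1029
R3 (z=27.0): low=0.82, few=0.79; AND[a·b] → w = 0.6478
R4 (z=89.2): few=0.79, high=0.51; AND[a·b] → w = 0.4029
R5 (z=38.0): low=0.82, ¬vacant=1−0.06=0.94; AND[a·b] → w = 0.7708
Weighted average = (0.0306·13.0 + 0.1029·31.4 + 0.6478·27.0 + 0.4029·89.2 + 0.7708·38.0) / (0.0306 + 0.1029 + 0.6478 + 0.4029 + 0.7708)
  = 86.3485 / 1.9550 = 44.17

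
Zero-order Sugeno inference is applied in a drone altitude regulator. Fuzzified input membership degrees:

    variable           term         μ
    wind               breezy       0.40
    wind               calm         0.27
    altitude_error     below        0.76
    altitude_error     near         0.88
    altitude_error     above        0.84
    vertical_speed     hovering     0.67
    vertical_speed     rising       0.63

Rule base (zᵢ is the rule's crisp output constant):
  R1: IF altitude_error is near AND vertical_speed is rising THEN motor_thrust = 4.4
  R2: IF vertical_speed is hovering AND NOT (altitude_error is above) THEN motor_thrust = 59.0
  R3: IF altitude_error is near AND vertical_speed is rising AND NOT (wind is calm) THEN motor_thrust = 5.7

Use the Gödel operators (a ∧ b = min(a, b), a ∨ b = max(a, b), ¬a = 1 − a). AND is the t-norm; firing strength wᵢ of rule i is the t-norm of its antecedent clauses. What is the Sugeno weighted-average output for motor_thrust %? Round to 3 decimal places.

11.129

R1 (z=4.4): near=0.88, rising=0.63; AND[min(a, b)] → w = 0.63
R2 (z=59.0): hovering=0.67, ¬above=1−0.84=0.16; AND[min(a, b)] → w = 0.16
R3 (z=5.7): near=0.88, rising=0.63, ¬calm=1−0.27=0.73; AND[min(a, b)] → w = 0.63
Weighted average = (0.63·4.4 + 0.16·59.0 + 0.63·5.7) / (0.63 + 0.16 + 0.63)
  = 15.8030 / 1.4200 = 11.129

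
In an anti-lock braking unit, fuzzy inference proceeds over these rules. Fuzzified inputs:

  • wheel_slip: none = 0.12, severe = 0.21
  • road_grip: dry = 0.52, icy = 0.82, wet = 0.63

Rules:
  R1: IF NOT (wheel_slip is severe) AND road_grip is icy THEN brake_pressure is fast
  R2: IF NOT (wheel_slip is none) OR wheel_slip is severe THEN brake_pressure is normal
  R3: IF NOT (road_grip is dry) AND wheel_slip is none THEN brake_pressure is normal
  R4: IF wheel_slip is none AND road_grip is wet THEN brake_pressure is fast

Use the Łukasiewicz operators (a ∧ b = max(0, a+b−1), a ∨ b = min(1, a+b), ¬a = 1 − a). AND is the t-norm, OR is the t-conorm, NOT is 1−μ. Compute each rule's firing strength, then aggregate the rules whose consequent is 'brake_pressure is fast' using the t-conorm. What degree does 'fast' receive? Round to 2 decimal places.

R1: ¬severe=1−0.21=0.79, icy=0.82; AND[max(0, a+b−1)] → w = 0.61
R2: ¬none=1−0.12=0.88, severe=0.21; OR[min(1, a+b)] → w = 1.00
R3: ¬dry=1−0.52=0.48, none=0.12; AND[max(0, a+b−1)] → w = 0.00
R4: none=0.12, wet=0.63; AND[max(0, a+b−1)] → w = 0.00
Rules with consequent 'fast': {R1, R4} → strengths 0.61, 0.00
Aggregate via t-conorm [min(1, a+b)]: 0.61

0.61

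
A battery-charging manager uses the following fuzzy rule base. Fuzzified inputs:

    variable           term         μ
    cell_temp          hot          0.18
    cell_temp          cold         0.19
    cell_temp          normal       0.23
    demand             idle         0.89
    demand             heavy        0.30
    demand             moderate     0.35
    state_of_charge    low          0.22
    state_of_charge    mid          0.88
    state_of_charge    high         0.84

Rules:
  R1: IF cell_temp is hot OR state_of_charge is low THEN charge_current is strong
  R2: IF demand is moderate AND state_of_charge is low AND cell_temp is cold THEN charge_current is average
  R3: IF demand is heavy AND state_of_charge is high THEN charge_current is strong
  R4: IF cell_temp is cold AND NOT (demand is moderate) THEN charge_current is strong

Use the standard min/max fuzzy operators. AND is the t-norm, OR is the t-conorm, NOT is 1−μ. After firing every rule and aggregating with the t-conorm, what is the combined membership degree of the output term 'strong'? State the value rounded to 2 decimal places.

0.30

R1: hot=0.18, low=0.22; OR[max(a, b)] → w = 0.22
R2: moderate=0.35, low=0.22, cold=0.19; AND[min(a, b)] → w = 0.19
R3: heavy=0.30, high=0.84; AND[min(a, b)] → w = 0.30
R4: cold=0.19, ¬moderate=1−0.35=0.65; AND[min(a, b)] → w = 0.19
Rules with consequent 'strong': {R1, R3, R4} → strengths 0.22, 0.30, 0.19
Aggregate via t-conorm [max(a, b)]: 0.30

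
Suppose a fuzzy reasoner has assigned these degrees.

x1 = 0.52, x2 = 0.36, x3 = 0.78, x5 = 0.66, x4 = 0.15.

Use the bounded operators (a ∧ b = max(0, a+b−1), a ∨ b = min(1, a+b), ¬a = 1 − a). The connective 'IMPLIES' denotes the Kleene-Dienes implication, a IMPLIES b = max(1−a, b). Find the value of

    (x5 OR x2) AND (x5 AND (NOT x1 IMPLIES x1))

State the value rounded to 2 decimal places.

0.18

x5 OR x2 = min(1, a+b) on (0.66, 0.36) = 1.00
NOT x1 = 1 − 0.52 = 0.48
NOT x1 IMPLIES x1  [Kleene-Dienes: max(1−a, b)] with a=0.48, b=0.52 → 0.52
x5 AND (NOT x1 IMPLIES x1) = max(0, a+b−1) on (0.66, 0.52) = 0.18
(x5 OR x2) AND (x5 AND (NOT x1 IMPLIES x1)) = max(0, a+b−1) on (1.00, 0.18) = 0.18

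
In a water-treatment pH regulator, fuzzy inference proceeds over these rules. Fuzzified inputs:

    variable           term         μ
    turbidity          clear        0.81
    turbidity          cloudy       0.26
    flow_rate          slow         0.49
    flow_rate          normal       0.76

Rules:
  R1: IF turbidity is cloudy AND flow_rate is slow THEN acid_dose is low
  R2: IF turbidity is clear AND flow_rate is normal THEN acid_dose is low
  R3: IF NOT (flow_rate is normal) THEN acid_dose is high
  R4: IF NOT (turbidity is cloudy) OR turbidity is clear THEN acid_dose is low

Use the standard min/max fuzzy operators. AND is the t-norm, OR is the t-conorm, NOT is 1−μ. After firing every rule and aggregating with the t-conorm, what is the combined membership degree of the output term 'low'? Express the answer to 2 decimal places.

R1: cloudy=0.26, slow=0.49; AND[min(a, b)] → w = 0.26
R2: clear=0.81, normal=0.76; AND[min(a, b)] → w = 0.76
R3: ¬normal=1−0.76=0.24 → w = 0.24
R4: ¬cloudy=1−0.26=0.74, clear=0.81; OR[max(a, b)] → w = 0.81
Rules with consequent 'low': {R1, R2, R4} → strengths 0.26, 0.76, 0.81
Aggregate via t-conorm [max(a, b)]: 0.81

0.81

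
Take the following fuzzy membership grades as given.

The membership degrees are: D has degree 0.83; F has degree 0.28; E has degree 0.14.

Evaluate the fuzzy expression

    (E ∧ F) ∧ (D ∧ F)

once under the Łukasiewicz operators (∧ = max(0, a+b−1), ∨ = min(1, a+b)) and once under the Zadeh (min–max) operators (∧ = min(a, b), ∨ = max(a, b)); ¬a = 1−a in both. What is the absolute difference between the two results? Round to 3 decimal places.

Under Łukasiewicz:
  E ∧ F = max(0, a+b−1) on (0.14, 0.28) = 0.00
  D ∧ F = max(0, a+b−1) on (0.83, 0.28) = 0.11
  (E ∧ F) ∧ (D ∧ F) = max(0, a+b−1) on (0.00, 0.11) = 0.00
  → value = 0.0000
Under Zadeh (min–max):
  E ∧ F = min(a, b) on (0.14, 0.28) = 0.14
  D ∧ F = min(a, b) on (0.83, 0.28) = 0.28
  (E ∧ F) ∧ (D ∧ F) = min(a, b) on (0.14, 0.28) = 0.14
  → value = 0.1400
|0.0000 − 0.1400| = 0.140

0.140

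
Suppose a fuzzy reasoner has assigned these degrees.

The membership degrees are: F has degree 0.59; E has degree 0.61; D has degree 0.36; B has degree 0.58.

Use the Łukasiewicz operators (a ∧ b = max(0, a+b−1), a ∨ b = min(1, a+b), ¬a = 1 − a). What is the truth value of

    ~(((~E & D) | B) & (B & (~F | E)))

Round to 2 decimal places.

0.84

~E = 1 − 0.61 = 0.39
~E & D = max(0, a+b−1) on (0.39, 0.36) = 0.00
(~E & D) | B = min(1, a+b) on (0.00, 0.58) = 0.58
~F = 1 − 0.59 = 0.41
~F | E = min(1, a+b) on (0.41, 0.61) = 1.00
B & (~F | E) = max(0, a+b−1) on (0.58, 1.00) = 0.58
((~E & D) | B) & (B & (~F | E)) = max(0, a+b−1) on (0.58, 0.58) = 0.16
~(((~E & D) | B) & (B & (~F | E))) = 1 − 0.16 = 0.84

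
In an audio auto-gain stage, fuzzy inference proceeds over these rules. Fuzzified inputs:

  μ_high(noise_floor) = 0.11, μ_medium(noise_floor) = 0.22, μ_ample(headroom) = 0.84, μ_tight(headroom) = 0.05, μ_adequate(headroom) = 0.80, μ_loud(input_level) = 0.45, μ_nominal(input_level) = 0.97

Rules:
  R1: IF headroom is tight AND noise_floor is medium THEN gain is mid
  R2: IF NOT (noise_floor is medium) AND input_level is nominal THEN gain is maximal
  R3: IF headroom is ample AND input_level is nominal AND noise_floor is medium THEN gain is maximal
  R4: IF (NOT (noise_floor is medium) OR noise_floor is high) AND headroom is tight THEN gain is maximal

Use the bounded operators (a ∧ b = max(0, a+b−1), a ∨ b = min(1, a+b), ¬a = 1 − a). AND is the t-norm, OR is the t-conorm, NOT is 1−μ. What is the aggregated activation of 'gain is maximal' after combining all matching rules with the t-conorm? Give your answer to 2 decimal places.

R1: tight=0.05, medium=0.22; AND[max(0, a+b−1)] → w = 0.00
R2: ¬medium=1−0.22=0.78, nominal=0.97; AND[max(0, a+b−1)] → w = 0.75
R3: ample=0.84, nominal=0.97, medium=0.22; AND[max(0, a+b−1)] → w = 0.03
R4: (¬medium=1−0.22=0.78 OR high=0.11) = 0.89; AND[max(0, a+b−1)] with tight=0.05 → w = 0.00
Rules with consequent 'maximal': {R2, R3, R4} → strengths 0.75, 0.03, 0.00
Aggregate via t-conorm [min(1, a+b)]: 0.78

0.78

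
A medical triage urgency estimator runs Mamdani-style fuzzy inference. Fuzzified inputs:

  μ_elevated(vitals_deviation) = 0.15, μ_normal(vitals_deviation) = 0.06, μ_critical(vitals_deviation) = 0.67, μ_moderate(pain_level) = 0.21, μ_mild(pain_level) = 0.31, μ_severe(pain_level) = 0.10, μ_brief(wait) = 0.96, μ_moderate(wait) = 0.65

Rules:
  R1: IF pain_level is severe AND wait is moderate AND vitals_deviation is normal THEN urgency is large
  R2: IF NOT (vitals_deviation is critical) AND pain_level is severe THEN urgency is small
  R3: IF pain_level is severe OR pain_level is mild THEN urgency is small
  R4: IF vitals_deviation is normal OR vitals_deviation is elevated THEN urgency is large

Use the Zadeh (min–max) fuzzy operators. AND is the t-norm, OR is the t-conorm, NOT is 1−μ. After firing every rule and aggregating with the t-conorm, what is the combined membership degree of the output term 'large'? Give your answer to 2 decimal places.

R1: severe=0.10, moderate=0.65, normal=0.06; AND[min(a, b)] → w = 0.06
R2: ¬critical=1−0.67=0.33, severe=0.10; AND[min(a, b)] → w = 0.10
R3: severe=0.10, mild=0.31; OR[max(a, b)] → w = 0.31
R4: normal=0.06, elevated=0.15; OR[max(a, b)] → w = 0.15
Rules with consequent 'large': {R1, R4} → strengths 0.06, 0.15
Aggregate via t-conorm [max(a, b)]: 0.15

0.15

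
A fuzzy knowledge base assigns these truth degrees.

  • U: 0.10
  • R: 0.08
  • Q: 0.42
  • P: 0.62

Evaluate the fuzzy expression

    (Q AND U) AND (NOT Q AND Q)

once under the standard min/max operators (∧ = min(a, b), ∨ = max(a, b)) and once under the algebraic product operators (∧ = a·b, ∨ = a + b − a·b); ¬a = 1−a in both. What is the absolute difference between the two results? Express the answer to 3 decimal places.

0.090

Under standard min/max:
  Q AND U = min(a, b) on (0.42, 0.10) = 0.10
  NOT Q = 1 − 0.42 = 0.58
  NOT Q AND Q = min(a, b) on (0.58, 0.42) = 0.42
  (Q AND U) AND (NOT Q AND Q) = min(a, b) on (0.10, 0.42) = 0.10
  → value = 0.1000
Under algebraic product:
  Q AND U = a·b on (0.4200, 0.1000) = 0.0420
  NOT Q = 1 − 0.4200 = 0.5800
  NOT Q AND Q = a·b on (0.5800, 0.4200) = 0.2436
  (Q AND U) AND (NOT Q AND Q) = a·b on (0.0420, 0.2436) = 0.0102
  → value = 0.0102
|0.1000 − 0.0102| = 0.090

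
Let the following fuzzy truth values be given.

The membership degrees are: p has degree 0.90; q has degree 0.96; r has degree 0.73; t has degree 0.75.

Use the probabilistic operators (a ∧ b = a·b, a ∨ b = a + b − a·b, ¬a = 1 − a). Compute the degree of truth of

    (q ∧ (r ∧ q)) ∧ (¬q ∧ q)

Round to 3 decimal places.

0.026

r ∧ q = a·b on (0.7300, 0.9600) = 0.7008
q ∧ (r ∧ q) = a·b on (0.9600, 0.7008) = 0.6728
¬q = 1 − 0.9600 = 0.0400
¬q ∧ q = a·b on (0.0400, 0.9600) = 0.0384
(q ∧ (r ∧ q)) ∧ (¬q ∧ q) = a·b on (0.6728, 0.0384) = 0.0258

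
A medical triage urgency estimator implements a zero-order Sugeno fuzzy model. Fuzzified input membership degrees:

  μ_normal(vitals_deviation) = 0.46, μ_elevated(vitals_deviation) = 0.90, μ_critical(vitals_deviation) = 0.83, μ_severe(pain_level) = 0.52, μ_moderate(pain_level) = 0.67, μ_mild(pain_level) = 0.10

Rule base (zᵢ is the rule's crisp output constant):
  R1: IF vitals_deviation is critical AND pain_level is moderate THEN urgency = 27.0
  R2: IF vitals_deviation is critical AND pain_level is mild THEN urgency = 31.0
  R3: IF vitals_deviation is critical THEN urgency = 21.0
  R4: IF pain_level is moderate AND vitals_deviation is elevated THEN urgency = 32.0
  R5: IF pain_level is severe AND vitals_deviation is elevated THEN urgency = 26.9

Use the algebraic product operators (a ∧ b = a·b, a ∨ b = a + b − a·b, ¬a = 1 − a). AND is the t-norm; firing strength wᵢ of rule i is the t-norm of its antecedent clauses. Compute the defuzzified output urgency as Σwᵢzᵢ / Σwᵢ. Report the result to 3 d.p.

R1 (z=27.0): critical=0.83, moderate=0.67; AND[a·b] → w = 0.5561
R2 (z=31.0): critical=0.83, mild=0.10; AND[a·b] → w = 0.0830
R3 (z=21.0): critical=0.83 → w = 0.8300
R4 (z=32.0): moderate=0.67, elevated=0.90; AND[a·b] → w = 0.6030
R5 (z=26.9): severe=0.52, elevated=0.90; AND[a·b] → w = 0.4680
Weighted average = (0.5561·27.0 + 0.0830·31.0 + 0.8300·21.0 + 0.6030·32.0 + 0.4680·26.9) / (0.5561 + 0.0830 + 0.8300 + 0.6030 + 0.4680)
  = 66.9029 / 2.5401 = 26.339

26.339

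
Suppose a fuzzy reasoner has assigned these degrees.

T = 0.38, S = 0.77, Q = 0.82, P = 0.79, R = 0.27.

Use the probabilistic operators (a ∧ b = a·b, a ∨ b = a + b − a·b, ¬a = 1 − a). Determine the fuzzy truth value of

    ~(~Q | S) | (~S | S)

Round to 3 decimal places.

~Q = 1 − 0.8200 = 0.1800
~Q | S = a + b − a·b on (0.1800, 0.7700) = 0.8114
~(~Q | S) = 1 − 0.8114 = 0.1886
~S = 1 − 0.7700 = 0.2300
~S | S = a + b − a·b on (0.2300, 0.7700) = 0.8229
~(~Q | S) | (~S | S) = a + b − a·b on (0.1886, 0.8229) = 0.8563

0.856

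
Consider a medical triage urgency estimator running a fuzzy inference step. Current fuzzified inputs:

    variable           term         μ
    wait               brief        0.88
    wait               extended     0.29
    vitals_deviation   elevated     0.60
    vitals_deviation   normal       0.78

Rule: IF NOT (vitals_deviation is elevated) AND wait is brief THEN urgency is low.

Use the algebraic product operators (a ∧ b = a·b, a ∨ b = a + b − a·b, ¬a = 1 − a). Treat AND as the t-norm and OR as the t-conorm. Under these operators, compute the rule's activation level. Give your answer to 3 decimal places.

firing strength: ¬elevated=1−0.60=0.40, brief=0.88; AND[a·b] → w = 0.3520

0.352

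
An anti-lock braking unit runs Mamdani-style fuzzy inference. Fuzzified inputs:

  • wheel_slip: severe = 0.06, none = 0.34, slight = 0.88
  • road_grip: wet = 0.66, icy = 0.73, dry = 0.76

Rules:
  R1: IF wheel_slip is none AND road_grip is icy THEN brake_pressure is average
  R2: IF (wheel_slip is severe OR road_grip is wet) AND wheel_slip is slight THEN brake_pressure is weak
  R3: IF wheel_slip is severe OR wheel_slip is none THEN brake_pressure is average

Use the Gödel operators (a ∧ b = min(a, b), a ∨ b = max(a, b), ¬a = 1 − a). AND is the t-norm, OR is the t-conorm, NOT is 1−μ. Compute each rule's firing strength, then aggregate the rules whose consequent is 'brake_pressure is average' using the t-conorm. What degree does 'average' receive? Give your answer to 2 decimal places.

0.34

R1: none=0.34, icy=0.73; AND[min(a, b)] → w = 0.34
R2: (severe=0.06 OR wet=0.66) = 0.66; AND[min(a, b)] with slight=0.88 → w = 0.66
R3: severe=0.06, none=0.34; OR[max(a, b)] → w = 0.34
Rules with consequent 'average': {R1, R3} → strengths 0.34, 0.34
Aggregate via t-conorm [max(a, b)]: 0.34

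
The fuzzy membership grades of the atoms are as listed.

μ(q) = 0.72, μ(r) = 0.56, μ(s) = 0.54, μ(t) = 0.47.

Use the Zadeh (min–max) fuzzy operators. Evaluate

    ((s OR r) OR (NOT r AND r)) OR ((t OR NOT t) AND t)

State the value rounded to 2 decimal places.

0.56

s OR r = max(a, b) on (0.54, 0.56) = 0.56
NOT r = 1 − 0.56 = 0.44
NOT r AND r = min(a, b) on (0.44, 0.56) = 0.44
(s OR r) OR (NOT r AND r) = max(a, b) on (0.56, 0.44) = 0.56
NOT t = 1 − 0.47 = 0.53
t OR NOT t = max(a, b) on (0.47, 0.53) = 0.53
(t OR NOT t) AND t = min(a, b) on (0.53, 0.47) = 0.47
((s OR r) OR (NOT r AND r)) OR ((t OR NOT t) AND t) = max(a, b) on (0.56, 0.47) = 0.56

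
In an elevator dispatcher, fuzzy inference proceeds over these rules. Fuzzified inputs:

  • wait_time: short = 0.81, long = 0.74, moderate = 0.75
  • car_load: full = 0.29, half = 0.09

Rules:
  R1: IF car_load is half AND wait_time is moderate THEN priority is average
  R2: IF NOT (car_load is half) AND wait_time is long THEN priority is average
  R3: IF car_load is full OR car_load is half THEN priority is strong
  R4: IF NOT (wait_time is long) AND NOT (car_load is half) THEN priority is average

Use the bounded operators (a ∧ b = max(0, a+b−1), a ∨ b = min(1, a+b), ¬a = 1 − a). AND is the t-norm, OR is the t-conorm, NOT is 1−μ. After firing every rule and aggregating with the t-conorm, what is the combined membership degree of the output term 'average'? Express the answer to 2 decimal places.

0.82

R1: half=0.09, moderate=0.75; AND[max(0, a+b−1)] → w = 0.00
R2: ¬half=1−0.09=0.91, long=0.74; AND[max(0, a+b−1)] → w = 0.65
R3: full=0.29, half=0.09; OR[min(1, a+b)] → w = 0.38
R4: ¬long=1−0.74=0.26, ¬half=1−0.09=0.91; AND[max(0, a+b−1)] → w = 0.17
Rules with consequent 'average': {R1, R2, R4} → strengths 0.00, 0.65, 0.17
Aggregate via t-conorm [min(1, a+b)]: 0.82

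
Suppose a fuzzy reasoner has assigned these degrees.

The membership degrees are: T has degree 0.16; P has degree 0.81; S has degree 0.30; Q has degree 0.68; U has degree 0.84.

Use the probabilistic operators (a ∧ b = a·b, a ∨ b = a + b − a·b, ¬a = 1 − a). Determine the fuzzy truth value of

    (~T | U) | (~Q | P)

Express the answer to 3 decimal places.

0.997

~T = 1 − 0.1600 = 0.8400
~T | U = a + b − a·b on (0.8400, 0.8400) = 0.9744
~Q = 1 − 0.6800 = 0.3200
~Q | P = a + b − a·b on (0.3200, 0.8100) = 0.8708
(~T | U) | (~Q | P) = a + b − a·b on (0.9744, 0.8708) = 0.9967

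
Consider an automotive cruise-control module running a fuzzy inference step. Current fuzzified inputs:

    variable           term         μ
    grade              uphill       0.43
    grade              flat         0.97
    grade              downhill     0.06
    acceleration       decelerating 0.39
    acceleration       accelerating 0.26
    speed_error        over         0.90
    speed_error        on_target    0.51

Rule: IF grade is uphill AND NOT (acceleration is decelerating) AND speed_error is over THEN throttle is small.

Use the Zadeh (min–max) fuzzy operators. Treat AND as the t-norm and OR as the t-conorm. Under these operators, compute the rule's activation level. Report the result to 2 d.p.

0.43

firing strength: uphill=0.43, ¬decelerating=1−0.39=0.61, over=0.90; AND[min(a, b)] → w = 0.43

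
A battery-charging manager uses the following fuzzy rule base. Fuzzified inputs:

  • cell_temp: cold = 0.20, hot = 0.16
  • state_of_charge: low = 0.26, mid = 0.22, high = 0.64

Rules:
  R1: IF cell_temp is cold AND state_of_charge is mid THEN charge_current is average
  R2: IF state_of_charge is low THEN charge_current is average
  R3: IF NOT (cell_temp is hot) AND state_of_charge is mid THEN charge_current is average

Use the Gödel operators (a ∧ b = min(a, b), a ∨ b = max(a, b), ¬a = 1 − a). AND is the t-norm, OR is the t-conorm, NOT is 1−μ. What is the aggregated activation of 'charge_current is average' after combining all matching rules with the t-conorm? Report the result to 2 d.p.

0.26

R1: cold=0.20, mid=0.22; AND[min(a, b)] → w = 0.20
R2: low=0.26 → w = 0.26
R3: ¬hot=1−0.16=0.84, mid=0.22; AND[min(a, b)] → w = 0.22
Rules with consequent 'average': {R1, R2, R3} → strengths 0.20, 0.26, 0.22
Aggregate via t-conorm [max(a, b)]: 0.26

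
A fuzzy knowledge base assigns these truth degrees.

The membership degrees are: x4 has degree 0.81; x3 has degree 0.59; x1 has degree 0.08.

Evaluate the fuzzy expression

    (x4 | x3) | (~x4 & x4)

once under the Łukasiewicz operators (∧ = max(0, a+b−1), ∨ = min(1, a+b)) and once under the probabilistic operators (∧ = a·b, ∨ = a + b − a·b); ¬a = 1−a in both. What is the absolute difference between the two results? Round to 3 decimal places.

Under Łukasiewicz:
  x4 | x3 = min(1, a+b) on (0.81, 0.59) = 1.00
  ~x4 = 1 − 0.81 = 0.19
  ~x4 & x4 = max(0, a+b−1) on (0.19, 0.81) = 0.00
  (x4 | x3) | (~x4 & x4) = min(1, a+b) on (1.00, 0.00) = 1.00
  → value = 1.0000
Under probabilistic:
  x4 | x3 = a + b − a·b on (0.8100, 0.5900) = 0.9221
  ~x4 = 1 − 0.8100 = 0.1900
  ~x4 & x4 = a·b on (0.1900, 0.8100) = 0.1539
  (x4 | x3) | (~x4 & x4) = a + b − a·b on (0.9221, 0.1539) = 0.9341
  → value = 0.9341
|1.0000 − 0.9341| = 0.066

0.066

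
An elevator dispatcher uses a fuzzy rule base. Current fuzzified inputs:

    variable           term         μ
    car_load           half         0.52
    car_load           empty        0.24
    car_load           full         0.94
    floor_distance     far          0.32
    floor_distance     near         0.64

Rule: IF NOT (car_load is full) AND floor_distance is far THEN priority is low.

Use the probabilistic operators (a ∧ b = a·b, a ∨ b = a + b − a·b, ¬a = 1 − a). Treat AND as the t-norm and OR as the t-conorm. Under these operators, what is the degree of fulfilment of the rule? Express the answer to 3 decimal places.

0.019

firing strength: ¬full=1−0.94=0.06, far=0.32; AND[a·b] → w = 0.0192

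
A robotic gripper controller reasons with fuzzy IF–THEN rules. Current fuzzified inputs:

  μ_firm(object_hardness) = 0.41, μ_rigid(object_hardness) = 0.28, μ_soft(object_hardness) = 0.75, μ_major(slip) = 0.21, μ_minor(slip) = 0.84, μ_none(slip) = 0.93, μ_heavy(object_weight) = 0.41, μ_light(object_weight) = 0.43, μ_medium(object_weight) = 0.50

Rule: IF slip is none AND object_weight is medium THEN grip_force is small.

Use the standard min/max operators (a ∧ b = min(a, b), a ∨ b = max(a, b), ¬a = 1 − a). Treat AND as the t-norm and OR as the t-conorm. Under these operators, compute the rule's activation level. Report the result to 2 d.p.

0.50

firing strength: none=0.93, medium=0.50; AND[min(a, b)] → w = 0.50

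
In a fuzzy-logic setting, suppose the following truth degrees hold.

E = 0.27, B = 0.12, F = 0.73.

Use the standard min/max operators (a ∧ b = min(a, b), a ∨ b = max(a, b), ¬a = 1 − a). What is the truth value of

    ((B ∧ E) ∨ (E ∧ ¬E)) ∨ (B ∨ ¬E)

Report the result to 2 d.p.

0.73

B ∧ E = min(a, b) on (0.12, 0.27) = 0.12
¬E = 1 − 0.27 = 0.73
E ∧ ¬E = min(a, b) on (0.27, 0.73) = 0.27
(B ∧ E) ∨ (E ∧ ¬E) = max(a, b) on (0.12, 0.27) = 0.27
¬E = 1 − 0.27 = 0.73
B ∨ ¬E = max(a, b) on (0.12, 0.73) = 0.73
((B ∧ E) ∨ (E ∧ ¬E)) ∨ (B ∨ ¬E) = max(a, b) on (0.27, 0.73) = 0.73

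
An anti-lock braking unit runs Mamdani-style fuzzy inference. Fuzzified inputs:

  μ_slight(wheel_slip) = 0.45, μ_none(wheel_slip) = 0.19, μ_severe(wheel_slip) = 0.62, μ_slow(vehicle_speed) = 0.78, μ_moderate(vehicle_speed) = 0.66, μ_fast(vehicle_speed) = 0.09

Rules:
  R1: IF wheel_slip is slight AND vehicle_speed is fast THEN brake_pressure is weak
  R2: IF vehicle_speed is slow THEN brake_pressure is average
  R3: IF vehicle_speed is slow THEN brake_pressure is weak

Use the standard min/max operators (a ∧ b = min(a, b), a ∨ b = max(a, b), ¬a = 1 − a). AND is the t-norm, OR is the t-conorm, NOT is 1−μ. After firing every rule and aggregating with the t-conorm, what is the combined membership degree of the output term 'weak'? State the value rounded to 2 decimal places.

0.78

R1: slight=0.45, fast=0.09; AND[min(a, b)] → w = 0.09
R2: slow=0.78 → w = 0.78
R3: slow=0.78 → w = 0.78
Rules with consequent 'weak': {R1, R3} → strengths 0.09, 0.78
Aggregate via t-conorm [max(a, b)]: 0.78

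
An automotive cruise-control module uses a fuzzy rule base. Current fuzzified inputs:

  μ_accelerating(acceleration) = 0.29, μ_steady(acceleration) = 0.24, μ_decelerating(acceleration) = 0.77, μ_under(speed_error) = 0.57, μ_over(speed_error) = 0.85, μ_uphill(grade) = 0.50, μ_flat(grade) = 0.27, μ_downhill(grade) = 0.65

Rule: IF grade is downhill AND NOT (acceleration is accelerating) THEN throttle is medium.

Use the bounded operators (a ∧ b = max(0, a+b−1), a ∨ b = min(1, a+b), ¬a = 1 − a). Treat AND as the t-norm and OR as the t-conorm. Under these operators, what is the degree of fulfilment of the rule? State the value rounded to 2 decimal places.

0.36

firing strength: downhill=0.65, ¬accelerating=1−0.29=0.71; AND[max(0, a+b−1)] → w = 0.36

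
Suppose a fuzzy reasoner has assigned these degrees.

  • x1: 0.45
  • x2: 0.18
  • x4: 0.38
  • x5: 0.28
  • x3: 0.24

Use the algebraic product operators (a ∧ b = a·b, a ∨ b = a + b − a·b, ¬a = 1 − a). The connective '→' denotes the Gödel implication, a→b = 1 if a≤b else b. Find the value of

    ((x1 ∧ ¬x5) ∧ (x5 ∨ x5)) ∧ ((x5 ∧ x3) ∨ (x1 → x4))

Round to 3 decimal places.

¬x5 = 1 − 0.2800 = 0.7200
x1 ∧ ¬x5 = a·b on (0.4500, 0.7200) = 0.3240
x5 ∨ x5 = a + b − a·b on (0.2800, 0.2800) = 0.4816
(x1 ∧ ¬x5) ∧ (x5 ∨ x5) = a·b on (0.3240, 0.4816) = 0.1560
x5 ∧ x3 = a·b on (0.2800, 0.2400) = 0.0672
x1 → x4  [Gödel: 1 if a≤b else b] with a=0.4500, b=0.3800 → 0.3800
(x5 ∧ x3) ∨ (x1 → x4) = a + b − a·b on (0.0672, 0.3800) = 0.4217
((x1 ∧ ¬x5) ∧ (x5 ∨ x5)) ∧ ((x5 ∧ x3) ∨ (x1 → x4)) = a·b on (0.1560, 0.4217) = 0.0658

0.066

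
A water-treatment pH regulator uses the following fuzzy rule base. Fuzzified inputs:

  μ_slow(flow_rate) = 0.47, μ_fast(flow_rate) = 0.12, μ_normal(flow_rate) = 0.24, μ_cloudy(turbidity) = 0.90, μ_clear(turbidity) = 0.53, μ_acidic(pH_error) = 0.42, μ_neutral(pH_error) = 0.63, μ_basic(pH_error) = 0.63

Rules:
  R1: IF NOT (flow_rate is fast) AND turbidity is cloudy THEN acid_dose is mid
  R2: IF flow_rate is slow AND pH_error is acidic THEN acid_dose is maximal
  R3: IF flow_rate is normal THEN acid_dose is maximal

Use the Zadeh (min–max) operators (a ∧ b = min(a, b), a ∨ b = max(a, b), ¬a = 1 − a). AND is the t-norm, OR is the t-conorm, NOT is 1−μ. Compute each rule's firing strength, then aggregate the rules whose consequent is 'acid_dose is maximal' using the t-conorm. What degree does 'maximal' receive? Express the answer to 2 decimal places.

0.42

R1: ¬fast=1−0.12=0.88, cloudy=0.90; AND[min(a, b)] → w = 0.88
R2: slow=0.47, acidic=0.42; AND[min(a, b)] → w = 0.42
R3: normal=0.24 → w = 0.24
Rules with consequent 'maximal': {R2, R3} → strengths 0.42, 0.24
Aggregate via t-conorm [max(a, b)]: 0.42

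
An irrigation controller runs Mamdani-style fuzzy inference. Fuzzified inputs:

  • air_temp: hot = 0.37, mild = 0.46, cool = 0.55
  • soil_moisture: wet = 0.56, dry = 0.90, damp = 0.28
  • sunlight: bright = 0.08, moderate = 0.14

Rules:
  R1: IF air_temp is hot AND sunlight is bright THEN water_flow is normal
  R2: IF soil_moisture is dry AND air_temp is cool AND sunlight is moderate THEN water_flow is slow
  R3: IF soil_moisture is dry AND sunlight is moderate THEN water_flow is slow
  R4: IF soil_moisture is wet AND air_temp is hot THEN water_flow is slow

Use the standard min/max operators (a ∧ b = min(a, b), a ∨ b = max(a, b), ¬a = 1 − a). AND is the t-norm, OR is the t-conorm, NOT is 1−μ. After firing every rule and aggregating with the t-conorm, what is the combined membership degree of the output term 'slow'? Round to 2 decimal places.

0.37

R1: hot=0.37, bright=0.08; AND[min(a, b)] → w = 0.08
R2: dry=0.90, cool=0.55, moderate=0.14; AND[min(a, b)] → w = 0.14
R3: dry=0.90, moderate=0.14; AND[min(a, b)] → w = 0.14
R4: wet=0.56, hot=0.37; AND[min(a, b)] → w = 0.37
Rules with consequent 'slow': {R2, R3, R4} → strengths 0.14, 0.14, 0.37
Aggregate via t-conorm [max(a, b)]: 0.37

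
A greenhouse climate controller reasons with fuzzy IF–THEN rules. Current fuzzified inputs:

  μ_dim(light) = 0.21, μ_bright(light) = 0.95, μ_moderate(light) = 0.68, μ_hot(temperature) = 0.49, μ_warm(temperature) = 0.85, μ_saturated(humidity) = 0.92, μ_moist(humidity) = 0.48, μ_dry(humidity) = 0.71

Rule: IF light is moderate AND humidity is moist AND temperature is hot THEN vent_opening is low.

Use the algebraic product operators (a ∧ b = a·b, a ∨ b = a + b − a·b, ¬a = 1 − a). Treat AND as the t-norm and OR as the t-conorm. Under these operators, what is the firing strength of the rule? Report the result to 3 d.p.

0.160

firing strength: moderate=0.68, moist=0.48, hot=0.49; AND[a·b] → w = 0.1599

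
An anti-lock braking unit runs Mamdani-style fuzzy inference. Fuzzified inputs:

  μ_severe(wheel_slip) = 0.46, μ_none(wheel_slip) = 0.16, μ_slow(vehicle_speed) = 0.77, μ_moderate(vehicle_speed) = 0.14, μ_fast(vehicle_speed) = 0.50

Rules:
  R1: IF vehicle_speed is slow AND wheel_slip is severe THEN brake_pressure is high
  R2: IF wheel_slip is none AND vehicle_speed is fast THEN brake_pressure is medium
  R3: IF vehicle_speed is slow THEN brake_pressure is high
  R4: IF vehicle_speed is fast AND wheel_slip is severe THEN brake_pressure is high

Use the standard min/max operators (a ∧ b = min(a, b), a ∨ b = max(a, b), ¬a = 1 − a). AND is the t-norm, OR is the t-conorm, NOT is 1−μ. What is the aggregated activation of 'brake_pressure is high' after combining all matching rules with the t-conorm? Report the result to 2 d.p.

R1: slow=0.77, severe=0.46; AND[min(a, b)] → w = 0.46
R2: none=0.16, fast=0.50; AND[min(a, b)] → w = 0.16
R3: slow=0.77 → w = 0.77
R4: fast=0.50, severe=0.46; AND[min(a, b)] → w = 0.46
Rules with consequent 'high': {R1, R3, R4} → strengths 0.46, 0.77, 0.46
Aggregate via t-conorm [max(a, b)]: 0.77

0.77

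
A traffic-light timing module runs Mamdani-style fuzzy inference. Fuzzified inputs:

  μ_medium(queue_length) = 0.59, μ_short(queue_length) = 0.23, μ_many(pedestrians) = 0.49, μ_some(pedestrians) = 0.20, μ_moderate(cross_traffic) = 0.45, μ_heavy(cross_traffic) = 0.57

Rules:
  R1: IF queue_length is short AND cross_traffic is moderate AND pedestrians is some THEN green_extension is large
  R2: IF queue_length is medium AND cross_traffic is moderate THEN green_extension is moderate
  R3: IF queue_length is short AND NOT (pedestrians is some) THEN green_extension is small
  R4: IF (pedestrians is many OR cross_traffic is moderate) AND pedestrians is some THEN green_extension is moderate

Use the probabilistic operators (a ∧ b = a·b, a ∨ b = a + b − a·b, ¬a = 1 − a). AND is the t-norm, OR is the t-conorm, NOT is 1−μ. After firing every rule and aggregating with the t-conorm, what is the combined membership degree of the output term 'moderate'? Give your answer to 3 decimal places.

0.371

R1: short=0.23, moderate=0.45, some=0.20; AND[a·b] → w = 0.0207
R2: medium=0.59, moderate=0.45; AND[a·b] → w = 0.2655
R3: short=0.23, ¬some=1−0.20=0.80; AND[a·b] → w = 0.1840
R4: (many=0.49 OR moderate=0.45) = 0.7195; AND[a·b] with some=0.20 → w = 0.1439
Rules with consequent 'moderate': {R2, R4} → strengths 0.2655, 0.1439
Aggregate via t-conorm [a + b − a·b]: 0.3712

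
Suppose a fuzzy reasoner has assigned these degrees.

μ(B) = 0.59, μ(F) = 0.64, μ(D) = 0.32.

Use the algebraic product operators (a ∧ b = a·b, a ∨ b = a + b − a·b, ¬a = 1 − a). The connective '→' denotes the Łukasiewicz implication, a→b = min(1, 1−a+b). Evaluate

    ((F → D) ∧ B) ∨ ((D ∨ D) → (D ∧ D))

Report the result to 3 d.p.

0.739

F → D  [Łukasiewicz: min(1, 1−a+b)] with a=0.6400, b=0.3200 → 0.6800
(F → D) ∧ B = a·b on (0.6800, 0.5900) = 0.4012
D ∨ D = a + b − a·b on (0.3200, 0.3200) = 0.5376
D ∧ D = a·b on (0.3200, 0.3200) = 0.1024
(D ∨ D) → (D ∧ D)  [Łukasiewicz: min(1, 1−a+b)] with a=0.5376, b=0.1024 → 0.5648
((F → D) ∧ B) ∨ ((D ∨ D) → (D ∧ D)) = a + b − a·b on (0.4012, 0.5648) = 0.7394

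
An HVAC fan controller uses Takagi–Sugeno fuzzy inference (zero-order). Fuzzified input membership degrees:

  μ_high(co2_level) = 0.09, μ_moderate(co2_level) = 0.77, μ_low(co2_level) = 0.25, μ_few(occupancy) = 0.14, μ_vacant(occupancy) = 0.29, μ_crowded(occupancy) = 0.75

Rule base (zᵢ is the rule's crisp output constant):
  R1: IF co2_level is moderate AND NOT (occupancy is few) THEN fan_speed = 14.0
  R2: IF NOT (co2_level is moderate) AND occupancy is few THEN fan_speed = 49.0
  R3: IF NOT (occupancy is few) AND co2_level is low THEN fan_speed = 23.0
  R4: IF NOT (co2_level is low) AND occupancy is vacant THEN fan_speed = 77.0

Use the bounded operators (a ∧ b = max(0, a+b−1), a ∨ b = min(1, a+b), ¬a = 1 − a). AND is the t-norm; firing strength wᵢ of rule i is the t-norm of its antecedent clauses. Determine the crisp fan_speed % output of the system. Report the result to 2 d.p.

R1 (z=14.0): moderate=0.77, ¬few=1−0.14=0.86; AND[max(0, a+b−1)] → w = 0.63
R2 (z=49.0): ¬moderate=1−0.77=0.23, few=0.14; AND[max(0, a+b−1)] → w = 0.00
R3 (z=23.0): ¬few=1−0.14=0.86, low=0.25; AND[max(0, a+b−1)] → w = 0.11
R4 (z=77.0): ¬low=1−0.25=0.75, vacant=0.29; AND[max(0, a+b−1)] → w = 0.04
Weighted average = (0.63·14.0 + 0.00·49.0 + 0.11·23.0 + 0.04·77.0) / (0.63 + 0.00 + 0.11 + 0.04)
  = 14.4300 / 0.7800 = 18.50

18.50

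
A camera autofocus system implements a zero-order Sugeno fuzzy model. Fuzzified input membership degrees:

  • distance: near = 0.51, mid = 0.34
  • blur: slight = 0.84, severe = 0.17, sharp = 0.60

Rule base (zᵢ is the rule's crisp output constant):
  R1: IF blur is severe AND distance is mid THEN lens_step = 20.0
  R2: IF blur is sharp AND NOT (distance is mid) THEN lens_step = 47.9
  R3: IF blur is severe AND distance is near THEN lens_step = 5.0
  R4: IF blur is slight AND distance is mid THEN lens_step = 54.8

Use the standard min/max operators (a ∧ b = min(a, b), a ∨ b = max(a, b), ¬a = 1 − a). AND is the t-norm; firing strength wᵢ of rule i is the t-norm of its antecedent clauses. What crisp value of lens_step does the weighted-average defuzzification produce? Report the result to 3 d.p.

40.330

R1 (z=20.0): severe=0.17, mid=0.34; AND[min(a, b)] → w = 0.17
R2 (z=47.9): sharp=0.60, ¬mid=1−0.34=0.66; AND[min(a, b)] → w = 0.60
R3 (z=5.0): severe=0.17, near=0.51; AND[min(a, b)] → w = 0.17
R4 (z=54.8): slight=0.84, mid=0.34; AND[min(a, b)] → w = 0.34
Weighted average = (0.17·20.0 + 0.60·47.9 + 0.17·5.0 + 0.34·54.8) / (0.17 + 0.60 + 0.17 + 0.34)
  = 51.6220 / 1.2800 = 40.330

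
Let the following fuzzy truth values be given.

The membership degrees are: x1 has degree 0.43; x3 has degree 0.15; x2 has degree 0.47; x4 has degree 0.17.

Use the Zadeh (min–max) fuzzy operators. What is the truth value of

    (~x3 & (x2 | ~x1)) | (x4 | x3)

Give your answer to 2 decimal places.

~x3 = 1 − 0.15 = 0.85
~x1 = 1 − 0.43 = 0.57
x2 | ~x1 = max(a, b) on (0.47, 0.57) = 0.57
~x3 & (x2 | ~x1) = min(a, b) on (0.85, 0.57) = 0.57
x4 | x3 = max(a, b) on (0.17, 0.15) = 0.17
(~x3 & (x2 | ~x1)) | (x4 | x3) = max(a, b) on (0.57, 0.17) = 0.57

0.57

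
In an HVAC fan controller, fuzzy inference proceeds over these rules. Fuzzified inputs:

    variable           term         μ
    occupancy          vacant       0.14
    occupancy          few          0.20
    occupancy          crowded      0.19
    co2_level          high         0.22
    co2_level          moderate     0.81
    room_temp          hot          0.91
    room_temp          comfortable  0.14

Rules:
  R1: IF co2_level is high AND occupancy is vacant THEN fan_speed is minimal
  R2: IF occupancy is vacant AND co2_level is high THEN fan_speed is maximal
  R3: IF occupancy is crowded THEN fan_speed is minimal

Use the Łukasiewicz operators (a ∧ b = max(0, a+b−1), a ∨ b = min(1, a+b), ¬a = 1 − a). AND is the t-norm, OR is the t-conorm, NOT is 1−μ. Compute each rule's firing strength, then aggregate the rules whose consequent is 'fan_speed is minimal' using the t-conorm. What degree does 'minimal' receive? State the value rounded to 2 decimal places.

R1: high=0.22, vacant=0.14; AND[max(0, a+b−1)] → w = 0.00
R2: vacant=0.14, high=0.22; AND[max(0, a+b−1)] → w = 0.00
R3: crowded=0.19 → w = 0.19
Rules with consequent 'minimal': {R1, R3} → strengths 0.00, 0.19
Aggregate via t-conorm [min(1, a+b)]: 0.19

0.19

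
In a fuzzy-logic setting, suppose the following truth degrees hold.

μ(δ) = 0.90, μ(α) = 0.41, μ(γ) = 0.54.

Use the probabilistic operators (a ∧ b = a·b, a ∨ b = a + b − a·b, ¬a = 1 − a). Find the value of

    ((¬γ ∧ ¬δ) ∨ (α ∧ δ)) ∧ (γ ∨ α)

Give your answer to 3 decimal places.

0.290

¬γ = 1 − 0.5400 = 0.4600
¬δ = 1 − 0.9000 = 0.1000
¬γ ∧ ¬δ = a·b on (0.4600, 0.1000) = 0.0460
α ∧ δ = a·b on (0.4100, 0.9000) = 0.3690
(¬γ ∧ ¬δ) ∨ (α ∧ δ) = a + b − a·b on (0.0460, 0.3690) = 0.3980
γ ∨ α = a + b − a·b on (0.5400, 0.4100) = 0.7286
((¬γ ∧ ¬δ) ∨ (α ∧ δ)) ∧ (γ ∨ α) = a·b on (0.3980, 0.7286) = 0.2900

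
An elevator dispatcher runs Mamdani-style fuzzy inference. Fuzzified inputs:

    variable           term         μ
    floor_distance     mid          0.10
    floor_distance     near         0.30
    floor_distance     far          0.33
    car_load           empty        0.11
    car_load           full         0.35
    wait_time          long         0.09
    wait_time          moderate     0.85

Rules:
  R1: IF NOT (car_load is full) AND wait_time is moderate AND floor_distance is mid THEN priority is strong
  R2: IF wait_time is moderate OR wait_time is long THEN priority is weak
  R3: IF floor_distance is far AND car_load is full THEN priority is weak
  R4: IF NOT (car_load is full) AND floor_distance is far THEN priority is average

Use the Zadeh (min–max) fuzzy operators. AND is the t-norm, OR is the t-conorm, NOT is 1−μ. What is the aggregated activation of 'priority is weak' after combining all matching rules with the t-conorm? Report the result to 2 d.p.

0.85

R1: ¬full=1−0.35=0.65, moderate=0.85, mid=0.10; AND[min(a, b)] → w = 0.10
R2: moderate=0.85, long=0.09; OR[max(a, b)] → w = 0.85
R3: far=0.33, full=0.35; AND[min(a, b)] → w = 0.33
R4: ¬full=1−0.35=0.65, far=0.33; AND[min(a, b)] → w = 0.33
Rules with consequent 'weak': {R2, R3} → strengths 0.85, 0.33
Aggregate via t-conorm [max(a, b)]: 0.85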